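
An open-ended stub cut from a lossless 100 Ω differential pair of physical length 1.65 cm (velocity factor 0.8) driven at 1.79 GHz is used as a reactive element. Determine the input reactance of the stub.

X_in ≈ -102 Ω (capacitive)

λ = v/f = 0.8·c / 1.79 GHz = 0.134 m
βl = 2π·l/λ = 2π × 0.123 = 44.3°
tan(βl) = 0.976
For an open-ended stub, Z_in = −jZ_0·cot(βl) = −jZ_0/tan(βl)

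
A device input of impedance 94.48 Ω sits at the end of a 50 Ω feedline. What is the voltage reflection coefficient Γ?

Γ = 0.308

Γ = (Z_L − Z_0)/(Z_L + Z_0) = (94.48 − 50)/(94.48 + 50) = 44.48/144.5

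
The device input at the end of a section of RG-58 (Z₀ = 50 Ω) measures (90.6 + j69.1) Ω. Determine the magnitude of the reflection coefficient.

Γ = (Z_L − Z_0)/(Z_L + Z_0) = (40.6 + j69.1)/(140.6 + j69.1)
|Γ| = 80.1/157

|Γ| ≈ 0.512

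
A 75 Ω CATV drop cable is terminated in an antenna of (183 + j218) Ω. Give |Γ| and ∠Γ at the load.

Γ = (Z_L − Z_0)/(Z_L + Z_0) = (108 + j218)/(258 + j218)
|Γ| = 243/338 = 0.72

Γ ≈ 0.72 ∠ 23.4°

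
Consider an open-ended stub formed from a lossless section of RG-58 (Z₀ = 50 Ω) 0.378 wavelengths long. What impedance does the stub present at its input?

Z_in ≈ +j51.9 Ω

βl = 2π × 0.378 = 136°
tan(βl) = -0.963
For an open-ended stub, Z_in = −jZ_0·cot(βl) = −jZ_0/tan(βl)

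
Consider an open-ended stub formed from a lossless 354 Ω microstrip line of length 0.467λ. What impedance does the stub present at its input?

βl = 2π × 0.467 = 168°
tan(βl) = -0.21
For an open-ended stub, Z_in = −jZ_0·cot(βl) = −jZ_0/tan(βl)

Z_in ≈ +j1680 Ω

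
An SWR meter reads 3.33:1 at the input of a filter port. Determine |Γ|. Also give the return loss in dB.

|Γ| ≈ 0.538; return loss ≈ 5.38 dB

|Γ| = (S − 1)/(S + 1) = (3.33 − 1)/(3.33 + 1) = 2.33/4.33
RL = −20·log₁₀|Γ| = −20·log₁₀(0.538)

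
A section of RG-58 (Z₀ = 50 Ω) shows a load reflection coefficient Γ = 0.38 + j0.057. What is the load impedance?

Z_L ≈ 110 + j14.7 Ω

Z_L = Z_0·(1 + Γ)/(1 − Γ) = 50·(1.38 + j0.057)/(0.62 − j0.057)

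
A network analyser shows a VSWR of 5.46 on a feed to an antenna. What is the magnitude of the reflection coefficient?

|Γ| = (S − 1)/(S + 1) = (5.46 − 1)/(5.46 + 1) = 4.46/6.46

|Γ| ≈ 0.69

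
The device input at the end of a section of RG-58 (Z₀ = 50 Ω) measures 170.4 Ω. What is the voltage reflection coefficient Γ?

Γ = 0.546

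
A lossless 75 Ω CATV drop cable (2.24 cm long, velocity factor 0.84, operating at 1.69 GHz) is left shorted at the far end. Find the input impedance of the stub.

Z_in ≈ +j104 Ω

λ = v/f = 0.84·c / 1.69 GHz = 0.149 m
βl = 2π·l/λ = 2π × 0.15 = 54.1°
tan(βl) = 1.38
For a shorted stub, Z_in = jZ_0·tan(βl)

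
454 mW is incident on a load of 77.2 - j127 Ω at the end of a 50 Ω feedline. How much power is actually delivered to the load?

|Γ| = |(27.2 − j127)/(127.2 − j127)| = 0.723
|Γ|² = 0.522
P_refl = |Γ|²·P_inc = 237 mW, P_del = (1 − |Γ|²)·P_inc = 217 mW

P_delivered ≈ 217 mW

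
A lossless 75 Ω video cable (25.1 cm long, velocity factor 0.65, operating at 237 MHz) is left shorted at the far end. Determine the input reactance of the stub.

X_in ≈ -208 Ω (capacitive)

λ = v/f = 0.65·c / 237 MHz = 0.823 m
βl = 2π·l/λ = 2π × 0.305 = 110°
tan(βl) = -2.77
For a shorted stub, Z_in = jZ_0·tan(βl)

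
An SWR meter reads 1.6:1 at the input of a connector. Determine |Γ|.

|Γ| = (S − 1)/(S + 1) = (1.6 − 1)/(1.6 + 1) = 0.6/2.6

|Γ| ≈ 0.231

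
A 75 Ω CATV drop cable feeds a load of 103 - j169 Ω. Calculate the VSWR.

Γ = (Z_L − Z_0)/(Z_L + Z_0) = (28 − j169)/(178 − j169)
|Γ| = 171/245 = 0.698
VSWR = (1 + |Γ|)/(1 − |Γ|) = 1.7/0.302

VSWR ≈ 5.62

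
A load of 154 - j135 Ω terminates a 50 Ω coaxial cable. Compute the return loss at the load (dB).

Γ = (104 − j135)/(204 − j135), |Γ| = 0.697
RL = −20·log₁₀|Γ| = −20·log₁₀(0.697)

RL ≈ 3.14 dB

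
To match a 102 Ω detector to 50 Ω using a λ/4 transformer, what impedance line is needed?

Z_qwt = √(Z_0·R_L) = √(50 × 102) = √5100

Z_qwt ≈ 71.4 Ω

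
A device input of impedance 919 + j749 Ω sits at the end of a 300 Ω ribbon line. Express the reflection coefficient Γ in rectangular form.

Γ ≈ 0.643 + j0.22

Γ = (Z_L − Z_0)/(Z_L + Z_0) = (619 + j749)/(1219 + j749)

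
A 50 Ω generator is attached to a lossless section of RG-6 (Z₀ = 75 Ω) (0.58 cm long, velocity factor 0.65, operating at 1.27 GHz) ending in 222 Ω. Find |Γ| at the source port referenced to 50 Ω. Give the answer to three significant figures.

λ = v/f = 0.65·c / 1.27 GHz = 0.154 m
βl = 2π·l/λ = 2π × 0.0378 = 13.6°
tan(βl) = 0.242
Z_in = Z_0·(Z_L + jZ_0·tanβl)/(Z_0 + jZ_L·tanβl) = 155 − j93.1 Ω
Γ_s = (Z_in − Z_s)/(Z_in + Z_s) = (105 − j93.1)/(205 − j93.1), |Γ_s| = 0.624

|Γ| ≈ 0.624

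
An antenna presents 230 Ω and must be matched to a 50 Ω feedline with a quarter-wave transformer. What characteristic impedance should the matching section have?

Z_qwt = √(Z_0·R_L) = √(50 × 230) = √11500

Z_qwt ≈ 107 Ω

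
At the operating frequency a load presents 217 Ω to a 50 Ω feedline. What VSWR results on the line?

For a purely resistive load, VSWR = R_L/Z_0 or Z_0/R_L (whichever > 1) = 217/50

VSWR ≈ 4.34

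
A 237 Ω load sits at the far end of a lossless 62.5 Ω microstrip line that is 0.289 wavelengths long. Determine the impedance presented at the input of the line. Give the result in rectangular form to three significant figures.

βl = 2π × 0.289 = 104°
tan(βl) = tan(104°) = -4
Z_in = Z_0·(Z_L + jZ_0·tanβl)/(Z_0 + jZ_L·tanβl)
     = 62.5·(237 − j250)/(62.5 − j948)

Z_in ≈ 17.4 + j14.5 Ω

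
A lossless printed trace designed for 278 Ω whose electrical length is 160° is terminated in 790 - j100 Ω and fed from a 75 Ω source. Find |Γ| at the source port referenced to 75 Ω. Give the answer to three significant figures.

|Γ| ≈ 0.817

tan(βl) = -0.364
Z_in = Z_0·(Z_L + jZ_0·tanβl)/(Z_0 + jZ_L·tanβl) = 490 + j352 Ω
Γ_s = (Z_in − Z_s)/(Z_in + Z_s) = (415 + j352)/(565 + j352), |Γ_s| = 0.817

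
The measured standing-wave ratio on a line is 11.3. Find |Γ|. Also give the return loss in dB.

|Γ| = (S − 1)/(S + 1) = (11.3 − 1)/(11.3 + 1) = 10.3/12.3
RL = −20·log₁₀|Γ| = −20·log₁₀(0.837)

|Γ| ≈ 0.837; return loss ≈ 1.54 dB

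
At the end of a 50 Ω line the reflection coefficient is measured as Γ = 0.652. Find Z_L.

Z_L = Z_0·(1 + Γ)/(1 − Γ) = 50·(1.65)/(0.348)

Z_L ≈ 237 Ω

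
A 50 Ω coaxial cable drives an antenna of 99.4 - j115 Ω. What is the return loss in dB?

RL ≈ 3.56 dB

Γ = (49.4 − j115)/(149.4 − j115), |Γ| = 0.664
RL = −20·log₁₀|Γ| = −20·log₁₀(0.664)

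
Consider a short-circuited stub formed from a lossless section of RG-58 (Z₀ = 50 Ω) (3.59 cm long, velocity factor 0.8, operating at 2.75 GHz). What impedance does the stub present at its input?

Z_in ≈ −j31.1 Ω

λ = v/f = 0.8·c / 2.75 GHz = 0.0873 m
βl = 2π·l/λ = 2π × 0.411 = 148°
tan(βl) = -0.623
For a short-circuited stub, Z_in = jZ_0·tan(βl)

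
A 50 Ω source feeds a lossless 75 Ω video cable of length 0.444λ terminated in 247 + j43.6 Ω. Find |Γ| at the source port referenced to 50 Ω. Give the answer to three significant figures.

|Γ| ≈ 0.648

βl = 2π × 0.444 = 160°
tan(βl) = -0.367
Z_in = Z_0·(Z_L + jZ_0·tanβl)/(Z_0 + jZ_L·tanβl) = 95.5 + j108 Ω
Γ_s = (Z_in − Z_s)/(Z_in + Z_s) = (45.5 + j108)/(146 + j108), |Γ_s| = 0.648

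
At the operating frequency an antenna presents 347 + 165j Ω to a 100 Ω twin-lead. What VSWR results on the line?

VSWR ≈ 4.31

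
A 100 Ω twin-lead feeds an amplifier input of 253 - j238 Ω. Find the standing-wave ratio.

VSWR ≈ 4.96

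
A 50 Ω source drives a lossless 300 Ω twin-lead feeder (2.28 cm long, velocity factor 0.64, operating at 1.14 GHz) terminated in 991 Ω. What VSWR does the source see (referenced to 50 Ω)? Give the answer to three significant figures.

λ = v/f = 0.64·c / 1.14 GHz = 0.168 m
βl = 2π·l/λ = 2π × 0.135 = 48.7°
tan(βl) = 1.14
Z_in = Z_0·(Z_L + jZ_0·tanβl)/(Z_0 + jZ_L·tanβl) = 150 − j223 Ω
Γ_s = (Z_in − Z_s)/(Z_in + Z_s) = (100 − j223)/(200 − j223), |Γ_s| = 0.816
VSWR = (1 + |Γ_s|)/(1 − |Γ_s|)

VSWR ≈ 9.88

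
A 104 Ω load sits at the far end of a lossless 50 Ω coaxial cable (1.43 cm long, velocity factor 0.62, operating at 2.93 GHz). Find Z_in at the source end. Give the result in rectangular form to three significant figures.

Z_in ≈ 24.5 − j5.99 Ω

λ = v/f = 0.62·c / 2.93 GHz = 0.0635 m
βl = 2π·l/λ = 2π × 0.225 = 81.1°
tan(βl) = tan(81.1°) = 6.38
Z_in = Z_0·(Z_L + jZ_0·tanβl)/(Z_0 + jZ_L·tanβl)
     = 50·(104 + j319)/(50 + j664)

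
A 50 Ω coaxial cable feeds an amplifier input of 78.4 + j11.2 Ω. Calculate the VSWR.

VSWR ≈ 1.62

Γ = (Z_L − Z_0)/(Z_L + Z_0) = (28.4 + j11.2)/(128.4 + j11.2)
|Γ| = 30.5/129 = 0.237
VSWR = (1 + |Γ|)/(1 − |Γ|) = 1.24/0.763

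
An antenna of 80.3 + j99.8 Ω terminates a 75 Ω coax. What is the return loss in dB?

RL ≈ 5.33 dB

Γ = (5.3 + j99.8)/(155.3 + j99.8), |Γ| = 0.541
RL = −20·log₁₀|Γ| = −20·log₁₀(0.541)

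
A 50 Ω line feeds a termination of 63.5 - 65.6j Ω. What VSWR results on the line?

Γ = (Z_L − Z_0)/(Z_L + Z_0) = (13.5 − j65.6)/(113.5 − j65.6)
|Γ| = 67/131 = 0.511
VSWR = (1 + |Γ|)/(1 − |Γ|) = 1.51/0.489

VSWR ≈ 3.09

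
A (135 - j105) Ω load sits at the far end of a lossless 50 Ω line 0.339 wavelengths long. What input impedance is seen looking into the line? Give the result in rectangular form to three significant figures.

Z_in ≈ 19.9 + j42.1 Ω

βl = 2π × 0.339 = 122°
tan(βl) = tan(122°) = -1.6
Z_in = Z_0·(Z_L + jZ_0·tanβl)/(Z_0 + jZ_L·tanβl)
     = 50·(135 − j185)/(-118 − j216)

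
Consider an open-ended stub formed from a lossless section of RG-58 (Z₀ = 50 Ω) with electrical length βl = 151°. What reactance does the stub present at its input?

tan(βl) = -0.554
For an open-ended stub, Z_in = −jZ_0·cot(βl) = −jZ_0/tan(βl)

X_in ≈ 90.2 Ω (inductive)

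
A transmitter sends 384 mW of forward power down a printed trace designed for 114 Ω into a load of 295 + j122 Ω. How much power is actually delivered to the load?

P_delivered ≈ 284 mW

|Γ| = |(181 + j122)/(409 + j122)| = 0.511
|Γ|² = 0.262
P_refl = |Γ|²·P_inc = 100 mW, P_del = (1 − |Γ|²)·P_inc = 284 mW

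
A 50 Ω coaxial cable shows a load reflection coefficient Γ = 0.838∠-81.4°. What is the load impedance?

Z_L = Z_0·(1 + Γ)/(1 − Γ) = 50·(1.13 − j0.829)/(0.875 + j0.829)

Z_L ≈ 10.3 − j57.1 Ω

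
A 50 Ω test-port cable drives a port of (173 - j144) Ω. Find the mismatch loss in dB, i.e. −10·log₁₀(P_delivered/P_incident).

mismatch loss ≈ 3.09 dB

Γ = (123 − j144)/(223 − j144), |Γ| = 0.713
|Γ|² = 0.509, so P_del/P_inc = 1 − |Γ|² = 0.491
ML = −10·log₁₀(1 − |Γ|²)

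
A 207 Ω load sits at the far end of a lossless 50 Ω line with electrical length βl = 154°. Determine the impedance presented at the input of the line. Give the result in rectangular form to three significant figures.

tan(βl) = tan(154°) = -0.488
Z_in = Z_0·(Z_L + jZ_0·tanβl)/(Z_0 + jZ_L·tanβl)
     = 50·(207 − j24.4)/(50 − j101)

Z_in ≈ 50.5 + j77.5 Ω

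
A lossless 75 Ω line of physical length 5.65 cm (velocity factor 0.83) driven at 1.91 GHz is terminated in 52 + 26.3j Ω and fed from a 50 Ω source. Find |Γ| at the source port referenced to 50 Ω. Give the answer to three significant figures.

|Γ| ≈ 0.0908

λ = v/f = 0.83·c / 1.91 GHz = 0.13 m
βl = 2π·l/λ = 2π × 0.433 = 156°
tan(βl) = -0.445
Z_in = Z_0·(Z_L + jZ_0·tanβl)/(Z_0 + jZ_L·tanβl) = 43.5 + j5.5 Ω
Γ_s = (Z_in − Z_s)/(Z_in + Z_s) = (-6.48 + j5.5)/(93.5 + j5.5), |Γ_s| = 0.0908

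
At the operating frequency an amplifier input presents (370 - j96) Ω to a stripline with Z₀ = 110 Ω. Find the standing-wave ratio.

Γ = (Z_L − Z_0)/(Z_L + Z_0) = (260 − j96)/(480 − j96)
|Γ| = 277/490 = 0.566
VSWR = (1 + |Γ|)/(1 − |Γ|) = 1.57/0.434

VSWR ≈ 3.61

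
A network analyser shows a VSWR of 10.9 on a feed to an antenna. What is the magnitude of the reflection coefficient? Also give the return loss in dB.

|Γ| ≈ 0.832; return loss ≈ 1.6 dB

|Γ| = (S − 1)/(S + 1) = (10.9 − 1)/(10.9 + 1) = 9.9/11.9
RL = −20·log₁₀|Γ| = −20·log₁₀(0.832)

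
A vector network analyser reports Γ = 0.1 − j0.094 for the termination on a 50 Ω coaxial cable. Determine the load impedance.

Z_L ≈ 59.9 − j11.5 Ω

Z_L = Z_0·(1 + Γ)/(1 − Γ) = 50·(1.1 − j0.094)/(0.9 + j0.094)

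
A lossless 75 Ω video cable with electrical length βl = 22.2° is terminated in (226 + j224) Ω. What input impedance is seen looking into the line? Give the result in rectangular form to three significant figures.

tan(βl) = tan(22.2°) = 0.408
Z_in = Z_0·(Z_L + jZ_0·tanβl)/(Z_0 + jZ_L·tanβl)
     = 75·(226 + j255)/(-16.4 + j92.2)

Z_in ≈ 169 − j214 Ω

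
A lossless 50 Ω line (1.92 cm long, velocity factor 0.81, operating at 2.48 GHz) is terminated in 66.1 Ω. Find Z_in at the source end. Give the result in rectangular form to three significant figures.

λ = v/f = 0.81·c / 2.48 GHz = 0.098 m
βl = 2π·l/λ = 2π × 0.196 = 70.5°
tan(βl) = tan(70.5°) = 2.83
Z_in = Z_0·(Z_L + jZ_0·tanβl)/(Z_0 + jZ_L·tanβl)
     = 50·(66.1 + j142)/(50 + j187)

Z_in ≈ 39.7 − j7.05 Ω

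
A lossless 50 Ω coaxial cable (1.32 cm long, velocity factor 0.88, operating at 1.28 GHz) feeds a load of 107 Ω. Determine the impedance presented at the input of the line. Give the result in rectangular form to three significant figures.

λ = v/f = 0.88·c / 1.28 GHz = 0.206 m
βl = 2π·l/λ = 2π × 0.064 = 23°
tan(βl) = tan(23°) = 0.425
Z_in = Z_0·(Z_L + jZ_0·tanβl)/(Z_0 + jZ_L·tanβl)
     = 50·(107 + j21.3)/(50 + j45.5)

Z_in ≈ 69.1 − j41.6 Ω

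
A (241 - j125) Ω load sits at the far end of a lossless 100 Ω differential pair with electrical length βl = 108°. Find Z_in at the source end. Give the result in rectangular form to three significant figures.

tan(βl) = tan(108°) = -3.08
Z_in = Z_0·(Z_L + jZ_0·tanβl)/(Z_0 + jZ_L·tanβl)
     = 100·(241 − j433)/(-285 − j742)

Z_in ≈ 40 + j47.8 Ω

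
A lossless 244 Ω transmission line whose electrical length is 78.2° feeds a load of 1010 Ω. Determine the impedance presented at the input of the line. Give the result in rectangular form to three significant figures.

Z_in ≈ 61.4 − j47.9 Ω

tan(βl) = tan(78.2°) = 4.79
Z_in = Z_0·(Z_L + jZ_0·tanβl)/(Z_0 + jZ_L·tanβl)
     = 244·(1010 + j1170)/(244 + j4830)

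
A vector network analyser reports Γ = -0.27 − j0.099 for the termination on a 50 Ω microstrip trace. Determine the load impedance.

Z_L ≈ 28.3 − j6.1 Ω

Z_L = Z_0·(1 + Γ)/(1 − Γ) = 50·(0.73 − j0.099)/(1.27 + j0.099)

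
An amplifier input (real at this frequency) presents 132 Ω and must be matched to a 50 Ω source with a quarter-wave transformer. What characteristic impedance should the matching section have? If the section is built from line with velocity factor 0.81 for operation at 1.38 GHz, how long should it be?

Z_qwt = √(Z_0·R_L) = √(50 × 132) = √6600
λ = 0.81·c/f = 0.176 m, so l = λ/4 = 0.044 m

Z_qwt ≈ 81.2 Ω; length ≈ 4.4 cm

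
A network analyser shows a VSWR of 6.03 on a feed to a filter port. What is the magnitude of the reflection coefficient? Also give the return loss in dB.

|Γ| = (S − 1)/(S + 1) = (6.03 − 1)/(6.03 + 1) = 5.03/7.03
RL = −20·log₁₀|Γ| = −20·log₁₀(0.716)

|Γ| ≈ 0.716; return loss ≈ 2.91 dB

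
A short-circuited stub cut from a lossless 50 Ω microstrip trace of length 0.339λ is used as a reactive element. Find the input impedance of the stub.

Z_in ≈ −j79.9 Ω

βl = 2π × 0.339 = 122°
tan(βl) = -1.6
For a short-circuited stub, Z_in = jZ_0·tan(βl)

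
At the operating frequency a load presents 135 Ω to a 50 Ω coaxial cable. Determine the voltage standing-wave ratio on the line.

VSWR ≈ 2.7

Γ = (135 − 50)/(135 + 50) = 0.459
VSWR = (1 + 0.459)/(1 − 0.459)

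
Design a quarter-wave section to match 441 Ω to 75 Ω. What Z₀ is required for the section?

Z_qwt = √(Z_0·R_L) = √(75 × 441) = √33080

Z_qwt ≈ 182 Ω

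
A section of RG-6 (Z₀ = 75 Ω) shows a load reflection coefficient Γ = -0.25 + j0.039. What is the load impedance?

Z_L ≈ 44.9 + j3.74 Ω

Z_L = Z_0·(1 + Γ)/(1 − Γ) = 75·(0.75 + j0.039)/(1.25 − j0.039)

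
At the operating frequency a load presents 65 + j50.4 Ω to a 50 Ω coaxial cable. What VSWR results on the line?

Γ = (Z_L − Z_0)/(Z_L + Z_0) = (15 + j50.4)/(115 + j50.4)
|Γ| = 52.6/126 = 0.419
VSWR = (1 + |Γ|)/(1 − |Γ|) = 1.42/0.581

VSWR ≈ 2.44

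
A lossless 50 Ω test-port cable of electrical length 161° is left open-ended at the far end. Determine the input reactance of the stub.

tan(βl) = -0.344
For an open-ended stub, Z_in = −jZ_0·cot(βl) = −jZ_0/tan(βl)

X_in ≈ 145 Ω (inductive)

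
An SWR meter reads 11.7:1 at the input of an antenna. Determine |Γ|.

|Γ| ≈ 0.843

|Γ| = (S − 1)/(S + 1) = (11.7 − 1)/(11.7 + 1) = 10.7/12.7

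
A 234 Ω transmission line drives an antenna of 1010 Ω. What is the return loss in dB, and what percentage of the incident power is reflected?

RL ≈ 4.1 dB; 38.9% of incident power reflected

Γ = (1010 − 234)/(1010 + 234) = 0.624
RL = −20·log₁₀(0.624) = 4.1 dB
P_refl/P_inc = |Γ|² = 0.389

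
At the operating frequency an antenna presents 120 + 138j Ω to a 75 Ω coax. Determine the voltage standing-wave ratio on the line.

Γ = (Z_L − Z_0)/(Z_L + Z_0) = (45 + j138)/(195 + j138)
|Γ| = 145/239 = 0.608
VSWR = (1 + |Γ|)/(1 − |Γ|) = 1.61/0.392

VSWR ≈ 4.1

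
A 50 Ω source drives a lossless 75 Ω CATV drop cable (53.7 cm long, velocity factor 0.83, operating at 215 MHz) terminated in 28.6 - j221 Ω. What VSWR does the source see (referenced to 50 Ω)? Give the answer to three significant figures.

VSWR ≈ 38.4

λ = v/f = 0.83·c / 215 MHz = 1.16 m
βl = 2π·l/λ = 2π × 0.464 = 167°
tan(βl) = -0.232
Z_in = Z_0·(Z_L + jZ_0·tanβl)/(Z_0 + jZ_L·tanβl) = 281 − j677 Ω
Γ_s = (Z_in − Z_s)/(Z_in + Z_s) = (231 − j677)/(331 − j677), |Γ_s| = 0.949
VSWR = (1 + |Γ_s|)/(1 − |Γ_s|)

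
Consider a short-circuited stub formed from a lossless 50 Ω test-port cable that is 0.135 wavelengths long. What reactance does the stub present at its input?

X_in ≈ 56.7 Ω (inductive)

βl = 2π × 0.135 = 48.6°
tan(βl) = 1.13
For a short-circuited stub, Z_in = jZ_0·tan(βl)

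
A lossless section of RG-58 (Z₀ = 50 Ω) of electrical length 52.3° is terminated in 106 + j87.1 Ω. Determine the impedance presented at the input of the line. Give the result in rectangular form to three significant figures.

Z_in ≈ 31.2 − j52.9 Ω

tan(βl) = tan(52.3°) = 1.29
Z_in = Z_0·(Z_L + jZ_0·tanβl)/(Z_0 + jZ_L·tanβl)
     = 50·(106 + j152)/(-62.7 + j137)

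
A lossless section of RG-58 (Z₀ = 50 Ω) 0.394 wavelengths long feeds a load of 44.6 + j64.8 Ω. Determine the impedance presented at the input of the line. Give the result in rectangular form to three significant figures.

Z_in ≈ 15.8 + j18.1 Ω

βl = 2π × 0.394 = 142°
tan(βl) = tan(142°) = -0.786
Z_in = Z_0·(Z_L + jZ_0·tanβl)/(Z_0 + jZ_L·tanβl)
     = 50·(44.6 + j25.5)/(101 − j35)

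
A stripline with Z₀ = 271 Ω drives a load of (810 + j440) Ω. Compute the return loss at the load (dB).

RL ≈ 4.49 dB

Γ = (539 + j440)/(1081 + j440), |Γ| = 0.596
RL = −20·log₁₀|Γ| = −20·log₁₀(0.596)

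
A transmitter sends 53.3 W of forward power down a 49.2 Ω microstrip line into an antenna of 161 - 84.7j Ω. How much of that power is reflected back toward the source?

|Γ| = |(111.8 − j84.7)/(210.2 − j84.7)| = 0.619
|Γ|² = 0.383
P_refl = |Γ|²·P_inc = 20.4 W, P_del = (1 − |Γ|²)·P_inc = 32.9 W

P_reflected ≈ 20.4 W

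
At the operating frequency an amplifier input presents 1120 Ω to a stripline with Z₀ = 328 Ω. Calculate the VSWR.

Γ = (1120 − 328)/(1120 + 328) = 0.547
VSWR = (1 + 0.547)/(1 − 0.547)

VSWR ≈ 3.41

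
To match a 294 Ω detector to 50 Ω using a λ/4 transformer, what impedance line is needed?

Z_qwt = √(Z_0·R_L) = √(50 × 294) = √14700

Z_qwt ≈ 121 Ω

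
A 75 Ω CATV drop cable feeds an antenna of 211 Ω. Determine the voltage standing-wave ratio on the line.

Γ = (211 − 75)/(211 + 75) = 0.476
VSWR = (1 + 0.476)/(1 − 0.476)

VSWR ≈ 2.81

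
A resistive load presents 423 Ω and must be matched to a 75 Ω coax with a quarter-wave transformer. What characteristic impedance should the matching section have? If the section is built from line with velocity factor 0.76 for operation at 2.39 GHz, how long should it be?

Z_qwt ≈ 178 Ω; length ≈ 2.38 cm

Z_qwt = √(Z_0·R_L) = √(75 × 423) = √31720
λ = 0.76·c/f = 0.0954 m, so l = λ/4 = 0.0238 m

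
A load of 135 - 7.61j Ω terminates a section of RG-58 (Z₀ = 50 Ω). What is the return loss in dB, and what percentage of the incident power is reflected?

RL ≈ 6.73 dB; 21.2% of incident power reflected

Γ = (85 − j7.61)/(185 − j7.61), |Γ| = 0.461
RL = −20·log₁₀(0.461) = 6.73 dB
P_refl/P_inc = |Γ|² = 0.212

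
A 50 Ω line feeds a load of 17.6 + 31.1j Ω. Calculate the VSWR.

VSWR ≈ 4.04

Γ = (Z_L − Z_0)/(Z_L + Z_0) = (-32.4 + j31.1)/(67.6 + j31.1)
|Γ| = 44.9/74.4 = 0.604
VSWR = (1 + |Γ|)/(1 − |Γ|) = 1.6/0.396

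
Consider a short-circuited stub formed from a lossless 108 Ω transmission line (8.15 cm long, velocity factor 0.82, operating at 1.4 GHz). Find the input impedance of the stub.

Z_in ≈ −j25 Ω

λ = v/f = 0.82·c / 1.4 GHz = 0.176 m
βl = 2π·l/λ = 2π × 0.464 = 167°
tan(βl) = -0.231
For a short-circuited stub, Z_in = jZ_0·tan(βl)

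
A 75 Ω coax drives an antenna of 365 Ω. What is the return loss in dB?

Γ = (365 − 75)/(365 + 75) = 0.659
RL = −20·log₁₀|Γ| = −20·log₁₀(0.659)

RL ≈ 3.62 dB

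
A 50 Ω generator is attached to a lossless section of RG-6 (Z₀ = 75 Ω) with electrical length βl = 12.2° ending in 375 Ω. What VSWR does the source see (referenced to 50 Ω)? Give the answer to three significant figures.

tan(βl) = 0.216
Z_in = Z_0·(Z_L + jZ_0·tanβl)/(Z_0 + jZ_L·tanβl) = 181 − j179 Ω
Γ_s = (Z_in − Z_s)/(Z_in + Z_s) = (131 − j179)/(231 − j179), |Γ_s| = 0.76
VSWR = (1 + |Γ_s|)/(1 − |Γ_s|)

VSWR ≈ 7.32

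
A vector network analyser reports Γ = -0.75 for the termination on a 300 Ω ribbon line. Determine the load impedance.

Z_L ≈ 42.9 Ω

Z_L = Z_0·(1 + Γ)/(1 − Γ) = 300·(0.25)/(1.75)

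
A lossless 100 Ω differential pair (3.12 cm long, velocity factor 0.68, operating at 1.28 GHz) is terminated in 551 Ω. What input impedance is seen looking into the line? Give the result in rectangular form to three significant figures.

λ = v/f = 0.68·c / 1.28 GHz = 0.159 m
βl = 2π·l/λ = 2π × 0.196 = 70.5°
tan(βl) = tan(70.5°) = 2.82
Z_in = Z_0·(Z_L + jZ_0·tanβl)/(Z_0 + jZ_L·tanβl)
     = 100·(551 + j282)/(100 + j1550)

Z_in ≈ 20.3 − j34.2 Ω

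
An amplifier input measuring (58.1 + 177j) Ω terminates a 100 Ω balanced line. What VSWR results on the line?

VSWR ≈ 7.56

Γ = (Z_L − Z_0)/(Z_L + Z_0) = (-41.9 + j177)/(158.1 + j177)
|Γ| = 182/237 = 0.766
VSWR = (1 + |Γ|)/(1 − |Γ|) = 1.77/0.234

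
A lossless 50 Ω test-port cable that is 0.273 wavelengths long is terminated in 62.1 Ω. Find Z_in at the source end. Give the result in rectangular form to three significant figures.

βl = 2π × 0.273 = 98.3°
tan(βl) = tan(98.3°) = -6.87
Z_in = Z_0·(Z_L + jZ_0·tanβl)/(Z_0 + jZ_L·tanβl)
     = 50·(62.1 − j344)/(50 − j427)

Z_in ≈ 40.6 + j2.52 Ω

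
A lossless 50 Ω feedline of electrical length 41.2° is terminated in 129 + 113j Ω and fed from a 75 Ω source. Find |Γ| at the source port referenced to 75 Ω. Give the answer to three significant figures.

|Γ| ≈ 0.613

tan(βl) = 0.875
Z_in = Z_0·(Z_L + jZ_0·tanβl)/(Z_0 + jZ_L·tanβl) = 37.6 − j73.4 Ω
Γ_s = (Z_in − Z_s)/(Z_in + Z_s) = (-37.4 − j73.4)/(113 − j73.4), |Γ_s| = 0.613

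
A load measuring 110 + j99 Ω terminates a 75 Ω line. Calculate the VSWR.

Γ = (Z_L − Z_0)/(Z_L + Z_0) = (35 + j99)/(185 + j99)
|Γ| = 105/210 = 0.5
VSWR = (1 + |Γ|)/(1 − |Γ|) = 1.5/0.5

VSWR ≈ 3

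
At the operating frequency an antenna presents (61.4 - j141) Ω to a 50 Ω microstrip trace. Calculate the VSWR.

VSWR ≈ 8.4

Γ = (Z_L − Z_0)/(Z_L + Z_0) = (11.4 − j141)/(111.4 − j141)
|Γ| = 141/180 = 0.787
VSWR = (1 + |Γ|)/(1 − |Γ|) = 1.79/0.213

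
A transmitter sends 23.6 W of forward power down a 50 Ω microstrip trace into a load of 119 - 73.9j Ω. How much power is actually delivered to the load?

P_delivered ≈ 16.5 W

|Γ| = |(69 − j73.9)/(169 − j73.9)| = 0.548
|Γ|² = 0.3
P_refl = |Γ|²·P_inc = 7.09 W, P_del = (1 − |Γ|²)·P_inc = 16.5 W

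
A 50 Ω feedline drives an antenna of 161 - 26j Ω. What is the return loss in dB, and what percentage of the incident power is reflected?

Γ = (111 − j26)/(211 − j26), |Γ| = 0.536
RL = −20·log₁₀(0.536) = 5.41 dB
P_refl/P_inc = |Γ|² = 0.288

RL ≈ 5.41 dB; 28.8% of incident power reflected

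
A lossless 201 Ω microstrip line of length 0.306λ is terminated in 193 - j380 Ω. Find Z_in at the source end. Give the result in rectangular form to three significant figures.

Z_in ≈ 67.5 + j181 Ω

βl = 2π × 0.306 = 110°
tan(βl) = tan(110°) = -2.72
Z_in = Z_0·(Z_L + jZ_0·tanβl)/(Z_0 + jZ_L·tanβl)
     = 201·(193 − j927)/(-834 − j526)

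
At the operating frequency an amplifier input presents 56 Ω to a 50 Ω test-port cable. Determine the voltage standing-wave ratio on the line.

Γ = (56 − 50)/(56 + 50) = 0.0566
VSWR = (1 + 0.0566)/(1 − 0.0566)

VSWR ≈ 1.12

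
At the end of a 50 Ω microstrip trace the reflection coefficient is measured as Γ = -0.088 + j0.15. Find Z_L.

Z_L ≈ 40.2 + j12.4 Ω

Z_L = Z_0·(1 + Γ)/(1 − Γ) = 50·(0.912 + j0.15)/(1.09 − j0.15)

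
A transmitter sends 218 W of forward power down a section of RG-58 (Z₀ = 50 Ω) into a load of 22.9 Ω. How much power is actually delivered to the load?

P_delivered ≈ 188 W

Γ = (22.9 − 50)/(22.9 + 50) = -0.372
|Γ|² = 0.138
P_refl = |Γ|²·P_inc = 30.1 W, P_del = (1 − |Γ|²)·P_inc = 188 W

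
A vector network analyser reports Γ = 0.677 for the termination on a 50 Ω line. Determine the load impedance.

Z_L = Z_0·(1 + Γ)/(1 − Γ) = 50·(1.68)/(0.323)

Z_L ≈ 260 Ω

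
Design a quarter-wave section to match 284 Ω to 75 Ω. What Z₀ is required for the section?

Z_qwt = √(Z_0·R_L) = √(75 × 284) = √21300

Z_qwt ≈ 146 Ω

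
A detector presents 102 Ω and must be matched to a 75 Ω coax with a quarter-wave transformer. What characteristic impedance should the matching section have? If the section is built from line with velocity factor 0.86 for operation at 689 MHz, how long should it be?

Z_qwt ≈ 87.5 Ω; length ≈ 9.36 cm

Z_qwt = √(Z_0·R_L) = √(75 × 102) = √7650
λ = 0.86·c/f = 0.374 m, so l = λ/4 = 0.0936 m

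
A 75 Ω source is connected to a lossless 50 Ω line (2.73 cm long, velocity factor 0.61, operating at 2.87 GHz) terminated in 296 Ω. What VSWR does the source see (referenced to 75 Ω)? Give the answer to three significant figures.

λ = v/f = 0.61·c / 2.87 GHz = 0.0638 m
βl = 2π·l/λ = 2π × 0.428 = 154°
tan(βl) = -0.485
Z_in = Z_0·(Z_L + jZ_0·tanβl)/(Z_0 + jZ_L·tanβl) = 39.6 + j89.3 Ω
Γ_s = (Z_in − Z_s)/(Z_in + Z_s) = (-35.4 + j89.3)/(115 + j89.3), |Γ_s| = 0.662
VSWR = (1 + |Γ_s|)/(1 − |Γ_s|)

VSWR ≈ 4.91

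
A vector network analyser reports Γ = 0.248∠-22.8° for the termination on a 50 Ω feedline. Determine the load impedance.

Z_L = Z_0·(1 + Γ)/(1 − Γ) = 50·(1.23 − j0.0961)/(0.771 + j0.0961)

Z_L ≈ 77.7 − j15.9 Ω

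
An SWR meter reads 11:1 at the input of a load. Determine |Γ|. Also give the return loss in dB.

|Γ| ≈ 0.833; return loss ≈ 1.58 dB

|Γ| = (S − 1)/(S + 1) = (11 − 1)/(11 + 1) = 10/12
RL = −20·log₁₀|Γ| = −20·log₁₀(0.833)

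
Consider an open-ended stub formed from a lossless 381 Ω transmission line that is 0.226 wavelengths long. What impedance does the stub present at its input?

Z_in ≈ −j57.9 Ω

βl = 2π × 0.226 = 81.4°
tan(βl) = 6.58
For an open-ended stub, Z_in = −jZ_0·cot(βl) = −jZ_0/tan(βl)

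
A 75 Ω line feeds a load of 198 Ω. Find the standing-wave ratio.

Γ = (198 − 75)/(198 + 75) = 0.451
VSWR = (1 + 0.451)/(1 − 0.451)

VSWR ≈ 2.64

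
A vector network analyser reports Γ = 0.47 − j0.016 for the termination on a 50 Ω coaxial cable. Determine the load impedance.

Z_L = Z_0·(1 + Γ)/(1 − Γ) = 50·(1.47 − j0.016)/(0.53 + j0.016)

Z_L ≈ 139 − j5.69 Ω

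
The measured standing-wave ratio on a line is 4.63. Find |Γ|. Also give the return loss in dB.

|Γ| ≈ 0.645; return loss ≈ 3.81 dB

|Γ| = (S − 1)/(S + 1) = (4.63 − 1)/(4.63 + 1) = 3.63/5.63
RL = −20·log₁₀|Γ| = −20·log₁₀(0.645)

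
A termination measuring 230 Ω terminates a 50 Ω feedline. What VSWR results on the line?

VSWR ≈ 4.6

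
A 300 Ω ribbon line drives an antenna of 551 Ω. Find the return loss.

RL ≈ 10.6 dB

Γ = (551 − 300)/(551 + 300) = 0.295
RL = −20·log₁₀|Γ| = −20·log₁₀(0.295)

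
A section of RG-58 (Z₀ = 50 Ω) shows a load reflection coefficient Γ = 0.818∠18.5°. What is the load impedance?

Z_L ≈ 141 + j221 Ω

Z_L = Z_0·(1 + Γ)/(1 − Γ) = 50·(1.78 + j0.26)/(0.224 − j0.26)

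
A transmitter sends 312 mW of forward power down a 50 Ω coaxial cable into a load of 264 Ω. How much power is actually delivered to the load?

Γ = (264 − 50)/(264 + 50) = 0.682
|Γ|² = 0.464
P_refl = |Γ|²·P_inc = 145 mW, P_del = (1 − |Γ|²)·P_inc = 167 mW

P_delivered ≈ 167 mW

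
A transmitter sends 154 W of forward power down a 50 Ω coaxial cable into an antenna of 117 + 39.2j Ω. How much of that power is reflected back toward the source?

|Γ| = |(67 + j39.2)/(167 + j39.2)| = 0.453
|Γ|² = 0.205
P_refl = |Γ|²·P_inc = 31.5 W, P_del = (1 − |Γ|²)·P_inc = 122 W

P_reflected ≈ 31.5 W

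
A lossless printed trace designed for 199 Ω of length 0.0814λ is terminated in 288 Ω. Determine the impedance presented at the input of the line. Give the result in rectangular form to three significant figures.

βl = 2π × 0.0814 = 29.3°
tan(βl) = tan(29.3°) = 0.561
Z_in = Z_0·(Z_L + jZ_0·tanβl)/(Z_0 + jZ_L·tanβl)
     = 199·(288 + j112)/(199 + j162)

Z_in ≈ 228 − j73.7 Ω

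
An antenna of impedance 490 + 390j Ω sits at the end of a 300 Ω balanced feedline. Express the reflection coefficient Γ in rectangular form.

Γ = (Z_L − Z_0)/(Z_L + Z_0) = (190 + j390)/(790 + j390)

Γ ≈ 0.389 + j0.301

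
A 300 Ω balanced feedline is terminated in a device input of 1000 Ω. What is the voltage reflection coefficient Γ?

Γ = (Z_L − Z_0)/(Z_L + Z_0) = (1000 − 300)/(1000 + 300) = 700/1300

Γ = 0.538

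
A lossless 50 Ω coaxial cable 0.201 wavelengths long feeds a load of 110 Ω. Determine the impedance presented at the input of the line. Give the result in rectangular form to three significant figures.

Z_in ≈ 24.5 − j12.4 Ω

βl = 2π × 0.201 = 72.4°
tan(βl) = tan(72.4°) = 3.14
Z_in = Z_0·(Z_L + jZ_0·tanβl)/(Z_0 + jZ_L·tanβl)
     = 50·(110 + j157)/(50 + j346)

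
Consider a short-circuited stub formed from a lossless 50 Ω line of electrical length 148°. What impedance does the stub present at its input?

tan(βl) = -0.625
For a short-circuited stub, Z_in = jZ_0·tan(βl)

Z_in ≈ −j31.2 Ω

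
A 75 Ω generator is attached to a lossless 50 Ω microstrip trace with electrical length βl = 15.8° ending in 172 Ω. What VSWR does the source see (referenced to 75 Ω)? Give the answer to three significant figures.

VSWR ≈ 2.53

tan(βl) = 0.283
Z_in = Z_0·(Z_L + jZ_0·tanβl)/(Z_0 + jZ_L·tanβl) = 95.4 − j78.7 Ω
Γ_s = (Z_in − Z_s)/(Z_in + Z_s) = (20.4 − j78.7)/(170 − j78.7), |Γ_s| = 0.433
VSWR = (1 + |Γ_s|)/(1 − |Γ_s|)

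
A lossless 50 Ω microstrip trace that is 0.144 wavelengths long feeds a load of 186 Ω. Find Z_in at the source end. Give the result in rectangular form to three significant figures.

βl = 2π × 0.144 = 51.8°
tan(βl) = tan(51.8°) = 1.27
Z_in = Z_0·(Z_L + jZ_0·tanβl)/(Z_0 + jZ_L·tanβl)
     = 50·(186 + j63.6)/(50 + j237)

Z_in ≈ 20.8 − j34.9 Ω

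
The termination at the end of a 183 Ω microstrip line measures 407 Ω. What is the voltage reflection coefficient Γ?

Γ = 0.38

Γ = (Z_L − Z_0)/(Z_L + Z_0) = (407 − 183)/(407 + 183) = 224/590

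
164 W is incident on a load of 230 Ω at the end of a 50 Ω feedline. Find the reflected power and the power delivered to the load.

Γ = (230 − 50)/(230 + 50) = 0.643
|Γ|² = 0.413
P_refl = |Γ|²·P_inc = 67.8 W, P_del = (1 − |Γ|²)·P_inc = 96.2 W

P_reflected ≈ 67.8 W; P_delivered ≈ 96.2 W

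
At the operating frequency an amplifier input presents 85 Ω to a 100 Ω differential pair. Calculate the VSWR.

VSWR ≈ 1.18

For a purely resistive load, VSWR = R_L/Z_0 or Z_0/R_L (whichever > 1) = 100/85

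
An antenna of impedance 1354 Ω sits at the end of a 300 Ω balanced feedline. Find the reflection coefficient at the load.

Γ = (Z_L − Z_0)/(Z_L + Z_0) = (1354 − 300)/(1354 + 300) = 1054/1654

Γ = 0.637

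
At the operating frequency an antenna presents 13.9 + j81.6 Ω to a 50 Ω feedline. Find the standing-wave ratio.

Γ = (Z_L − Z_0)/(Z_L + Z_0) = (-36.1 + j81.6)/(63.9 + j81.6)
|Γ| = 89.2/104 = 0.861
VSWR = (1 + |Γ|)/(1 − |Γ|) = 1.86/0.139

VSWR ≈ 13.4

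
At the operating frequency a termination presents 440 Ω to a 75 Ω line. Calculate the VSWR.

VSWR ≈ 5.87

For a purely resistive load, VSWR = R_L/Z_0 or Z_0/R_L (whichever > 1) = 440/75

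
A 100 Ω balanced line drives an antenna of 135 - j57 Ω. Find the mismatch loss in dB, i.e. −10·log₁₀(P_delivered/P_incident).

mismatch loss ≈ 0.346 dB

Γ = (35 − j57)/(235 − j57), |Γ| = 0.277
|Γ|² = 0.0765, so P_del/P_inc = 1 − |Γ|² = 0.923
ML = −10·log₁₀(1 − |Γ|²)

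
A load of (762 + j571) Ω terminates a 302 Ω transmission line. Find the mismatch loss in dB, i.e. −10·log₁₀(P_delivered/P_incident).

Γ = (460 + j571)/(1064 + j571), |Γ| = 0.607
|Γ|² = 0.369, so P_del/P_inc = 1 − |Γ|² = 0.631
ML = −10·log₁₀(1 − |Γ|²)

mismatch loss ≈ 2 dB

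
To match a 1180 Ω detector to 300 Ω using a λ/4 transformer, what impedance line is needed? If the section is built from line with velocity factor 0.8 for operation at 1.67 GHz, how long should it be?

Z_qwt = √(Z_0·R_L) = √(300 × 1180) = √354000
λ = 0.8·c/f = 0.144 m, so l = λ/4 = 0.0359 m

Z_qwt ≈ 595 Ω; length ≈ 3.59 cm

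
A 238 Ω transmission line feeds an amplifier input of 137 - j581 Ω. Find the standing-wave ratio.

Γ = (Z_L − Z_0)/(Z_L + Z_0) = (-101 − j581)/(375 − j581)
|Γ| = 590/692 = 0.853
VSWR = (1 + |Γ|)/(1 − |Γ|) = 1.85/0.147

VSWR ≈ 12.6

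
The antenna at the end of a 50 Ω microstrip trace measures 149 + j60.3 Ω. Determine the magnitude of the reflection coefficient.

|Γ| ≈ 0.557

Γ = (Z_L − Z_0)/(Z_L + Z_0) = (99 + j60.3)/(199 + j60.3)
|Γ| = 116/208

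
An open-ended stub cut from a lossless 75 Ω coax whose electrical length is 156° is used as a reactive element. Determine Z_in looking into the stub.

tan(βl) = -0.445
For an open-ended stub, Z_in = −jZ_0·cot(βl) = −jZ_0/tan(βl)

Z_in ≈ +j168 Ω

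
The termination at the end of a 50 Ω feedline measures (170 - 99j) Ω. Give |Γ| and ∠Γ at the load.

Γ = (Z_L − Z_0)/(Z_L + Z_0) = (120 − j99)/(220 − j99)
|Γ| = 156/241 = 0.645

Γ ≈ 0.645 ∠ -15.3°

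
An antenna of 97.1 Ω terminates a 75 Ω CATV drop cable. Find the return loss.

Γ = (97.1 − 75)/(97.1 + 75) = 0.128
RL = −20·log₁₀|Γ| = −20·log₁₀(0.128)

RL ≈ 17.8 dB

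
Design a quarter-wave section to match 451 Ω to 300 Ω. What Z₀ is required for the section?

Z_qwt ≈ 368 Ω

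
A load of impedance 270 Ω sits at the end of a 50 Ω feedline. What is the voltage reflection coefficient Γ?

Γ = (Z_L − Z_0)/(Z_L + Z_0) = (270 − 50)/(270 + 50) = 220/320

Γ = 0.688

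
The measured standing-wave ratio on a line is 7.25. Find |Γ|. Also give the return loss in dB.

|Γ| = (S − 1)/(S + 1) = (7.25 − 1)/(7.25 + 1) = 6.25/8.25
RL = −20·log₁₀|Γ| = −20·log₁₀(0.758)

|Γ| ≈ 0.758; return loss ≈ 2.41 dB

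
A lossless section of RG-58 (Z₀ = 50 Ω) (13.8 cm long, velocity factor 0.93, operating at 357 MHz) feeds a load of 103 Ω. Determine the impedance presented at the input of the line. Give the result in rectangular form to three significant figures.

Z_in ≈ 28.6 − j18 Ω

λ = v/f = 0.93·c / 357 MHz = 0.782 m
βl = 2π·l/λ = 2π × 0.177 = 63.6°
tan(βl) = tan(63.6°) = 2.01
Z_in = Z_0·(Z_L + jZ_0·tanβl)/(Z_0 + jZ_L·tanβl)
     = 50·(103 + j101)/(50 + j207)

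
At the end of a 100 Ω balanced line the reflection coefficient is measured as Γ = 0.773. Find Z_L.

Z_L ≈ 781 Ω

Z_L = Z_0·(1 + Γ)/(1 − Γ) = 100·(1.77)/(0.227)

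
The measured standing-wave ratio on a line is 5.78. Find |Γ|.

|Γ| ≈ 0.705

|Γ| = (S − 1)/(S + 1) = (5.78 − 1)/(5.78 + 1) = 4.78/6.78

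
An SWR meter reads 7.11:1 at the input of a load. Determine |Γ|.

|Γ| = (S − 1)/(S + 1) = (7.11 − 1)/(7.11 + 1) = 6.11/8.11

|Γ| ≈ 0.753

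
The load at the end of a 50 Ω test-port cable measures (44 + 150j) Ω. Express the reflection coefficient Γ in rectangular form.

Γ ≈ 0.7 + j0.479

Γ = (Z_L − Z_0)/(Z_L + Z_0) = (-6 + j150)/(94 + j150)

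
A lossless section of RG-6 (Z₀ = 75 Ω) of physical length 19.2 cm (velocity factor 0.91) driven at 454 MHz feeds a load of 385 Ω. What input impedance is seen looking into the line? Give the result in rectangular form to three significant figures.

λ = v/f = 0.91·c / 454 MHz = 0.601 m
βl = 2π·l/λ = 2π × 0.319 = 115°
tan(βl) = tan(115°) = -2.15
Z_in = Z_0·(Z_L + jZ_0·tanβl)/(Z_0 + jZ_L·tanβl)
     = 75·(385 − j161)/(75 − j828)

Z_in ≈ 17.6 + j33.3 Ω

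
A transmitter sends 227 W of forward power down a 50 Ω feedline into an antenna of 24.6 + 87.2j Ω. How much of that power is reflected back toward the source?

P_reflected ≈ 142 W

|Γ| = |(-25.4 + j87.2)/(74.6 + j87.2)| = 0.791
|Γ|² = 0.626
P_refl = |Γ|²·P_inc = 142 W, P_del = (1 − |Γ|²)·P_inc = 84.8 W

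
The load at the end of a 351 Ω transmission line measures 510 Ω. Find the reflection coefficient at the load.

Γ = (Z_L − Z_0)/(Z_L + Z_0) = (510 − 351)/(510 + 351) = 159/861

Γ = 0.185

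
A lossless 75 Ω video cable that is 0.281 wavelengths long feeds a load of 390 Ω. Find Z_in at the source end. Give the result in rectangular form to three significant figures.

Z_in ≈ 15 + j14.2 Ω

βl = 2π × 0.281 = 101°
tan(βl) = tan(101°) = -5.07
Z_in = Z_0·(Z_L + jZ_0·tanβl)/(Z_0 + jZ_L·tanβl)
     = 75·(390 − j380)/(75 − j1980)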